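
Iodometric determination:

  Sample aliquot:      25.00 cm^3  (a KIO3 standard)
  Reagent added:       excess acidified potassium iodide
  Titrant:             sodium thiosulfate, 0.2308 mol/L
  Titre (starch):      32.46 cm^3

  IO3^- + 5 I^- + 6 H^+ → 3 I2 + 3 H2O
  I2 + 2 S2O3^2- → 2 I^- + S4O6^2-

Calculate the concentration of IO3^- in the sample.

0.04995 mol/L

n(S2O3^2-) = 0.03246 × 0.2308 = 7.492 × 10^-3 mol
n(I2) = n(S2O3^2-)/2 = 3.746 × 10^-3 mol
From the 1:3 ratio, n(IO3^-) in the aliquot = 1/3 × 3.746 × 10^-3 = 1.249 × 10^-3 mol
[IO3^-] = 1.249 × 10^-3 / 0.02500 = 0.04995 mol/L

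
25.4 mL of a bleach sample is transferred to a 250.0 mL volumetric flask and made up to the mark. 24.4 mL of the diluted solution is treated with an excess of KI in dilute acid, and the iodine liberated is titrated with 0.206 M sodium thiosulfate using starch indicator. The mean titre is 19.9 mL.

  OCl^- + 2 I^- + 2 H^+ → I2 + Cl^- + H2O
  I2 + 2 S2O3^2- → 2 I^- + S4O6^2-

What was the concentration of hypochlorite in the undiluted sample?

0.827 M

n(S2O3^2-) = 0.0199 × 0.206 = 4.10 × 10^-3 mol
n(I2) = n(S2O3^2-)/2 = 2.05 × 10^-3 mol
n(OCl^-) in the aliquot = 2.05 × 10^-3 mol (1:1 ratio)
[OCl^-]_dilute = 2.05 × 10^-3 / 0.0244 = 0.0840 mol/L
[OCl^-]_original = 0.0840 × 250.0/25.4 = 0.827 mol/L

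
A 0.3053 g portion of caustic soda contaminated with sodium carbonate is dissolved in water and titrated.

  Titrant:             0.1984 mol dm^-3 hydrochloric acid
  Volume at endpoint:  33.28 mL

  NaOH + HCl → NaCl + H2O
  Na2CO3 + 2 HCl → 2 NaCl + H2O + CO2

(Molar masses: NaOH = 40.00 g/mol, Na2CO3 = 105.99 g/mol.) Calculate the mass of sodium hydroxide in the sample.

0.1373 g

n(HCl) = 0.03328 × 0.1984 = 6.603 × 10^-3 mol
Let x = n(NaOH), y = n(Na2CO3).
Titrant: 1x + 2y = 6.603 × 10^-3;  mass: 40.00x + 105.99y = 0.3053
Solving, x = 3.433 × 10^-3 mol, y = 1.585 × 10^-3 mol
mass of NaOH = 3.433 × 10^-3 × 40.00 = 0.1373 g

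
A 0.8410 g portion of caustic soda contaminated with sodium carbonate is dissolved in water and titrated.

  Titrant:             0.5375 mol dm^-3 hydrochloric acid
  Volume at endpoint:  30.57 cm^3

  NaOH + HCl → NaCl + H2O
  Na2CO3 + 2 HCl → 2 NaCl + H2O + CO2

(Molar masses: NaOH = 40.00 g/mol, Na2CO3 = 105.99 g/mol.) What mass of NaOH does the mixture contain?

n(HCl) = 0.03057 × 0.5375 = 0.01643 mol
Let x = n(NaOH), y = n(Na2CO3).
Titrant: 1x + 2y = 0.01643;  mass: 40.00x + 105.99y = 0.8410
Solving, x = 2.292 × 10^-3 mol, y = 7.070 × 10^-3 mol
mass of NaOH = 2.292 × 10^-3 × 40.00 = 0.09167 g

0.09167 g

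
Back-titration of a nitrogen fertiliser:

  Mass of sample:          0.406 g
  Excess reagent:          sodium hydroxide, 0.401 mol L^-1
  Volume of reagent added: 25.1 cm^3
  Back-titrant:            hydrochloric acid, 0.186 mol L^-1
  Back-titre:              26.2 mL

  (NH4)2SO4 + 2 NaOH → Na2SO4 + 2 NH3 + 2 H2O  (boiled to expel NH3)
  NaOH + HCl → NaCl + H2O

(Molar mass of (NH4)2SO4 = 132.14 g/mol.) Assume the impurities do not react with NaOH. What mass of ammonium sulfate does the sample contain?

0.343 g

n(NaOH) added = 0.0251 × 0.401 = 0.0101 mol
n(HCl) used in back-titration = 0.0262 × 0.186 = 4.87 × 10^-3 mol
n(NaOH) left over = 4.87 × 10^-3 mol (1:1 ratio)
n(NaOH) consumed by analyte = 0.0101 − 4.87 × 10^-3 = 5.19 × 10^-3 mol
From the 1:2 ratio, n((NH4)2SO4) = 1/2 × 5.19 × 10^-3 = 2.60 × 10^-3 mol
mass of (NH4)2SO4 = 2.60 × 10^-3 × 132.14 = 0.343 g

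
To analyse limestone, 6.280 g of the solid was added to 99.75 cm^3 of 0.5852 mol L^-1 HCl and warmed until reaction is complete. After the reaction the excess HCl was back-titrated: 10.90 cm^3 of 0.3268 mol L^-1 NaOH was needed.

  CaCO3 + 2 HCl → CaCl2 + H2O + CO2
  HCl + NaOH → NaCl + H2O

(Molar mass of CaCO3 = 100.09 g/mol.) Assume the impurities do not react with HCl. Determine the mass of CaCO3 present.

n(HCl) added = 0.09975 × 0.5852 = 0.05837 mol
n(NaOH) used in back-titration = 0.01090 × 0.3268 = 3.562 × 10^-3 mol
n(HCl) left over = 3.562 × 10^-3 mol (1:1 ratio)
n(HCl) consumed by analyte = 0.05837 − 3.562 × 10^-3 = 0.05481 mol
From the 1:2 ratio, n(CaCO3) = 1/2 × 0.05481 = 0.02741 mol
mass of CaCO3 = 0.02741 × 100.09 = 2.743 g

2.743 g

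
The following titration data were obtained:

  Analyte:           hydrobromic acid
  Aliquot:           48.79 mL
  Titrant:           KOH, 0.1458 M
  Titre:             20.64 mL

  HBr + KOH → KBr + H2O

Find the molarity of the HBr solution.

n(KOH) = 0.02064 L × 0.1458 mol/L = 3.009 × 10^-3 mol
n(HBr) = 3.009 × 10^-3 mol (1:1 mole ratio)
[HBr] = 3.009 × 10^-3 mol / 0.04879 L = 0.06168 mol/L

0.06168 M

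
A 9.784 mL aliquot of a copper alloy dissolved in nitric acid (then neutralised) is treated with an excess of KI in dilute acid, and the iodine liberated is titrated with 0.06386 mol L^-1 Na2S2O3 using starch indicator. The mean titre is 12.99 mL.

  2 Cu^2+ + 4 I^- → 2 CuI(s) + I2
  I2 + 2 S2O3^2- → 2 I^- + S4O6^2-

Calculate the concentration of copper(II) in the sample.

n(S2O3^2-) = 0.01299 × 0.06386 = 8.295 × 10^-4 mol
n(I2) = n(S2O3^2-)/2 = 4.148 × 10^-4 mol
From the 2:1 ratio, n(Cu2+) in the aliquot = 2/1 × 4.148 × 10^-4 = 8.295 × 10^-4 mol
[Cu2+] = 8.295 × 10^-4 / 0.009784 = 0.08479 mol/L

0.08479 mol/L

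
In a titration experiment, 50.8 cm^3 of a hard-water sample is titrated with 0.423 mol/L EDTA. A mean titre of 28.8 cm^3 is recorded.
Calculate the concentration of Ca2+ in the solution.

0.240 mol/L

Ca^2+ + EDTA^4- → [Ca(EDTA)]^2-
n(EDTA) = 0.0288 L × 0.423 mol/L = 0.0122 mol
n(Ca2+) = 0.0122 mol (1:1 mole ratio)
[Ca2+] = 0.0122 mol / 0.0508 L = 0.240 mol/L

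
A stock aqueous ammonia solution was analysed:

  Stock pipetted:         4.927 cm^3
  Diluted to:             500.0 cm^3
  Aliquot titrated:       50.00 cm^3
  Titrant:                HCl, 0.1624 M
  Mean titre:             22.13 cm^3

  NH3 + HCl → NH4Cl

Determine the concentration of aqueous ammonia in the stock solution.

7.294 M

n(HCl) = 0.02213 × 0.1624 = 3.594 × 10^-3 mol
n(NH3) in the aliquot = 3.594 × 10^-3 mol (1:1 ratio)
[NH3]_dilute = 3.594 × 10^-3 / 0.05000 = 0.07188 mol/L
Dilution factor = 500.0 / 4.927 = 101.5
[NH3]_stock = 0.07188 × 101.5 = 7.294 mol/L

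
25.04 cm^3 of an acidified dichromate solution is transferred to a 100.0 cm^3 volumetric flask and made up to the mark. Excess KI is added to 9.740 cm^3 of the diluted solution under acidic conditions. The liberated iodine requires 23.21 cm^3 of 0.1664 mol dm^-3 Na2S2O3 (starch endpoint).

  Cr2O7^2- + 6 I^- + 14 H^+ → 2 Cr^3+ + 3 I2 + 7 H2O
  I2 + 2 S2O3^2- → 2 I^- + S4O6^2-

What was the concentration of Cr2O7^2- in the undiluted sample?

0.2639 mol/L

n(S2O3^2-) = 0.02321 × 0.1664 = 3.862 × 10^-3 mol
n(I2) = n(S2O3^2-)/2 = 1.931 × 10^-3 mol
From the 1:3 ratio, n(Cr2O7^2-) in the aliquot = 1/3 × 1.931 × 10^-3 = 6.437 × 10^-4 mol
[Cr2O7^2-]_dilute = 6.437 × 10^-4 / 0.009740 = 0.06609 mol/L
[Cr2O7^2-]_original = 0.06609 × 100.0/25.04 = 0.2639 mol/L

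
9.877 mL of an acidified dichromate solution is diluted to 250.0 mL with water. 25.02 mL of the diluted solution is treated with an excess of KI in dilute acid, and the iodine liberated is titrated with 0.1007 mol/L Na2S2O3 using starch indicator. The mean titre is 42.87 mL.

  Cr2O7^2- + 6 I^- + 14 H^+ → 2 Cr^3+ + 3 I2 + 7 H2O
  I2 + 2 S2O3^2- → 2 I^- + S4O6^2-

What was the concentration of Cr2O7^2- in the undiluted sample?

0.7279 mol/L

n(S2O3^2-) = 0.04287 × 0.1007 = 4.317 × 10^-3 mol
n(I2) = n(S2O3^2-)/2 = 2.159 × 10^-3 mol
From the 1:3 ratio, n(Cr2O7^2-) in the aliquot = 1/3 × 2.159 × 10^-3 = 7.195 × 10^-4 mol
[Cr2O7^2-]_dilute = 7.195 × 10^-4 / 0.02502 = 0.02876 mol/L
[Cr2O7^2-]_original = 0.02876 × 250.0/9.877 = 0.7279 mol/L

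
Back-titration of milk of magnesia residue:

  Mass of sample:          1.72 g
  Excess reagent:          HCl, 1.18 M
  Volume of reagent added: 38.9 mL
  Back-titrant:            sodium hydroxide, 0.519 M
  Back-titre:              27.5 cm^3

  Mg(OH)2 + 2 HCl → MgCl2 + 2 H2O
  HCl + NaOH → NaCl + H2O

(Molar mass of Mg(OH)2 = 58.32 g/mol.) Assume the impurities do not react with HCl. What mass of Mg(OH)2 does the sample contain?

n(HCl) added = 0.0389 × 1.18 = 0.0459 mol
n(NaOH) used in back-titration = 0.0275 × 0.519 = 0.0143 mol
n(HCl) left over = 0.0143 mol (1:1 ratio)
n(HCl) consumed by analyte = 0.0459 − 0.0143 = 0.0316 mol
From the 1:2 ratio, n(Mg(OH)2) = 1/2 × 0.0316 = 0.0158 mol
mass of Mg(OH)2 = 0.0158 × 58.32 = 0.922 g

0.922 g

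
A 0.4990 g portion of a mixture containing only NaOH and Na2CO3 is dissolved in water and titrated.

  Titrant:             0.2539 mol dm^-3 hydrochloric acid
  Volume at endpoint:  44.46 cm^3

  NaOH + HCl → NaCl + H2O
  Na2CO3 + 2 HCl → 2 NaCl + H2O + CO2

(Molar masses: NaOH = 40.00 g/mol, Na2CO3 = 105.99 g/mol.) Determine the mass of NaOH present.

n(HCl) = 0.04446 × 0.2539 = 0.01129 mol
Let x = n(NaOH), y = n(Na2CO3).
Titrant: 1x + 2y = 0.01129;  mass: 40.00x + 105.99y = 0.4990
Solving, x = 7.636 × 10^-3 mol, y = 1.826 × 10^-3 mol
mass of NaOH = 7.636 × 10^-3 × 40.00 = 0.3054 g

0.3054 g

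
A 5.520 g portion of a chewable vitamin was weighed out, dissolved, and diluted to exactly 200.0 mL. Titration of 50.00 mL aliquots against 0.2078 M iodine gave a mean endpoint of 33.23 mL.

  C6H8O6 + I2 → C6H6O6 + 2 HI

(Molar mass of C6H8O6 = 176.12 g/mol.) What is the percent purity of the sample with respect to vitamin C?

88.13 %

n(I2) per titration = 0.03323 × 0.2078 = 6.905 × 10^-3 mol
n(C6H8O6) in each aliquot = 6.905 × 10^-3 mol (1:1 ratio)
n(C6H8O6) in the whole flask = 6.905 × 10^-3 × 200.0/50.00 = 0.02762 mol
mass of C6H8O6 = 0.02762 × 176.12 = 4.865 g
% C6H8O6 = 4.865 / 5.520 × 100 = 88.13 %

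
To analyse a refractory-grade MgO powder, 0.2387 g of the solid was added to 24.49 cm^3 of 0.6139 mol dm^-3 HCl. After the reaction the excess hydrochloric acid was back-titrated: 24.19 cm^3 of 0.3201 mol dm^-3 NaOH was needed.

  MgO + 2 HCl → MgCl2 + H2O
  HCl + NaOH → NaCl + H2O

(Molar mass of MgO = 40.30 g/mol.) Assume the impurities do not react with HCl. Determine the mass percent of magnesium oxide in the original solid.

61.55 %

n(HCl) added = 0.02449 × 0.6139 = 0.01503 mol
n(NaOH) used in back-titration = 0.02419 × 0.3201 = 7.743 × 10^-3 mol
n(HCl) left over = 7.743 × 10^-3 mol (1:1 ratio)
n(HCl) consumed by analyte = 0.01503 − 7.743 × 10^-3 = 7.291 × 10^-3 mol
From the 1:2 ratio, n(MgO) = 1/2 × 7.291 × 10^-3 = 3.646 × 10^-3 mol
mass of MgO = 3.646 × 10^-3 × 40.30 = 0.1469 g
% MgO = 0.1469 / 0.2387 × 100 = 61.55 %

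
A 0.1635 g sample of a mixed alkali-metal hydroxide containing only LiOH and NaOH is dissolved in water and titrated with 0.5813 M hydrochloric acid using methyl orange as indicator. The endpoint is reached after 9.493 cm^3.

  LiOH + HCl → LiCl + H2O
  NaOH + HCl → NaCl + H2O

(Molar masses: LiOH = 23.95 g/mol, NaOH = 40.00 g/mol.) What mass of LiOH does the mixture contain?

n(HCl) = 0.009493 × 0.5813 = 5.518 × 10^-3 mol
Let x = n(LiOH), y = n(NaOH).
Titrant: 1x + 1y = 5.518 × 10^-3;  mass: 23.95x + 40.00y = 0.1635
Solving, x = 3.566 × 10^-3 mol, y = 1.952 × 10^-3 mol
mass of LiOH = 3.566 × 10^-3 × 23.95 = 0.08540 g

0.08540 g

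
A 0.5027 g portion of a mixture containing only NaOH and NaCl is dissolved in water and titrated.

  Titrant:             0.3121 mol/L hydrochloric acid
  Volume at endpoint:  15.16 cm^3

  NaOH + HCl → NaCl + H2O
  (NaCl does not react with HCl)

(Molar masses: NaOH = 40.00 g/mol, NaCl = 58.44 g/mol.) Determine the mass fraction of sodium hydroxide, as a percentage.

37.65 %

n(HCl) = 0.01516 × 0.3121 = 4.731 × 10^-3 mol
Let x = n(NaOH), y = n(NaCl).
Titrant: 1x = 4.731 × 10^-3;  mass: 40.00x + 58.44y = 0.5027
Solving, x = 4.731 × 10^-3 mol, y = 5.363 × 10^-3 mol
mass of NaOH = 4.731 × 10^-3 × 40.00 = 0.1893 g
% NaOH = 0.1893 / 0.5027 × 100 = 37.65 %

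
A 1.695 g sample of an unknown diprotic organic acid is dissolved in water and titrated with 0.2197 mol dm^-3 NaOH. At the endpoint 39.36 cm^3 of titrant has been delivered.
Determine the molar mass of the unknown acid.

392.0 g/mol

n(NaOH) = 0.03936 L × 0.2197 mol/L = 8.647 × 10^-3 mol
From the 1:2 ratio, n(H2A) = 1/2 × 8.647 × 10^-3 = 4.324 × 10^-3 mol
M = m / n = 1.695 g / 4.324 × 10^-3 mol = 392.0 g/mol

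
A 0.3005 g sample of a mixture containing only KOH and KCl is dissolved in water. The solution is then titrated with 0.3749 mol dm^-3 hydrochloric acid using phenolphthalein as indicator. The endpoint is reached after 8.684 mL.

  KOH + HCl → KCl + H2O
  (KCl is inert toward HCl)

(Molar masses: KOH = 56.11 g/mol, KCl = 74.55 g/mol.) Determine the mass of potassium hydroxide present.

0.1827 g

n(HCl) = 0.008684 × 0.3749 = 3.256 × 10^-3 mol
Let x = n(KOH), y = n(KCl).
Titrant: 1x = 3.256 × 10^-3;  mass: 56.11x + 74.55y = 0.3005
Solving, x = 3.256 × 10^-3 mol, y = 1.581 × 10^-3 mol
mass of KOH = 3.256 × 10^-3 × 56.11 = 0.1827 g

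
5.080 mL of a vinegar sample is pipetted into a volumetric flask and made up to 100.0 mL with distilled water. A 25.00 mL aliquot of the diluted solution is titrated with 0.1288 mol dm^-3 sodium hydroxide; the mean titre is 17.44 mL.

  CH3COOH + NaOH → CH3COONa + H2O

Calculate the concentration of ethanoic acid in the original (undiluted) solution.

1.769 mol/L

n(NaOH) = 0.01744 × 0.1288 = 2.246 × 10^-3 mol
n(CH3COOH) in the aliquot = 2.246 × 10^-3 mol (1:1 ratio)
[CH3COOH]_dilute = 2.246 × 10^-3 / 0.02500 = 0.08985 mol/L
Dilution factor = 100.0 / 5.080 = 19.69
[CH3COOH]_stock = 0.08985 × 19.69 = 1.769 mol/L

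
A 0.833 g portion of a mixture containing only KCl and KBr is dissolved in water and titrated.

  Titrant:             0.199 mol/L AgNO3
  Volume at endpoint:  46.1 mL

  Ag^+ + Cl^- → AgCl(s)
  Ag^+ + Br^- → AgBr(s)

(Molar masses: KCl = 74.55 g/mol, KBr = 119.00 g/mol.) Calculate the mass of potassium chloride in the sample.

0.434 g

n(AgNO3) = 0.0461 × 0.199 = 9.17 × 10^-3 mol
Let x = n(KCl), y = n(KBr).
Titrant: 1x + 1y = 9.17 × 10^-3;  mass: 74.55x + 119.00y = 0.833
Solving, x = 5.82 × 10^-3 mol, y = 3.35 × 10^-3 mol
mass of KCl = 5.82 × 10^-3 × 74.55 = 0.434 g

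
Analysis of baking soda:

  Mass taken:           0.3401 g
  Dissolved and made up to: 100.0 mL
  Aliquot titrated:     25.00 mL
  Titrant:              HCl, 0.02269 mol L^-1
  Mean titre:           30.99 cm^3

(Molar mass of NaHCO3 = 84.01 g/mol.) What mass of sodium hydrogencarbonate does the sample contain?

NaHCO3 + HCl → NaCl + H2O + CO2
n(HCl) per titration = 0.03099 × 0.02269 = 7.032 × 10^-4 mol
n(NaHCO3) in each aliquot = 7.032 × 10^-4 mol (1:1 ratio)
n(NaHCO3) in the whole flask = 7.032 × 10^-4 × 100.0/25.00 = 2.813 × 10^-3 mol
mass of NaHCO3 = 2.813 × 10^-3 × 84.01 = 0.2363 g

0.2363 g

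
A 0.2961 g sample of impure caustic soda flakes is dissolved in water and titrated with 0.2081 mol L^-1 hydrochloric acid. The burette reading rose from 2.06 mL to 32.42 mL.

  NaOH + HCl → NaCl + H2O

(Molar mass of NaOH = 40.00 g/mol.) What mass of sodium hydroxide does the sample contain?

n(HCl) = 0.03036 L × 0.2081 mol/L = 6.318 × 10^-3 mol
n(NaOH) = 6.318 × 10^-3 mol (1:1 ratio)
mass of NaOH = 6.318 × 10^-3 × 40.00 g/mol = 0.2527 g

0.2527 g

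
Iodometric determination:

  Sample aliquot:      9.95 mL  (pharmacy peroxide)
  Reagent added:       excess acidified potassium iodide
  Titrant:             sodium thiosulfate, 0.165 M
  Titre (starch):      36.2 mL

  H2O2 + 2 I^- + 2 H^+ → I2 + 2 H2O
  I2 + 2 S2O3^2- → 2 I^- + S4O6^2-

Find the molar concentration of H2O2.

0.300 M

n(S2O3^2-) = 0.0362 × 0.165 = 5.97 × 10^-3 mol
n(I2) = n(S2O3^2-)/2 = 2.99 × 10^-3 mol
n(H2O2) in the aliquot = 2.99 × 10^-3 mol (1:1 ratio)
[H2O2] = 2.99 × 10^-3 / 0.00995 = 0.300 mol/L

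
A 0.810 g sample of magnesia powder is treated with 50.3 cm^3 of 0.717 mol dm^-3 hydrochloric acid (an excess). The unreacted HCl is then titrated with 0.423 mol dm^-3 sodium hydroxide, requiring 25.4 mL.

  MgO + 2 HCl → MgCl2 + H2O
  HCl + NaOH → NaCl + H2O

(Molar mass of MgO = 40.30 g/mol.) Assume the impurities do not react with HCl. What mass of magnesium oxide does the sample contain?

0.510 g

n(HCl) added = 0.0503 × 0.717 = 0.0361 mol
n(NaOH) used in back-titration = 0.0254 × 0.423 = 0.0107 mol
n(HCl) left over = 0.0107 mol (1:1 ratio)
n(HCl) consumed by analyte = 0.0361 − 0.0107 = 0.0253 mol
From the 1:2 ratio, n(MgO) = 1/2 × 0.0253 = 0.0127 mol
mass of MgO = 0.0127 × 40.30 = 0.510 g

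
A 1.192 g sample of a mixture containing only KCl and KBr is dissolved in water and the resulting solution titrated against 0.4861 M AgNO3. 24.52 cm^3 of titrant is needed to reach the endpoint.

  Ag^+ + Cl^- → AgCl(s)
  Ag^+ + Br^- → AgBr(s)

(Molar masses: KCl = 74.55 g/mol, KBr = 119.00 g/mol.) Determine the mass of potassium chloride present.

n(AgNO3) = 0.02452 × 0.4861 = 0.01192 mol
Let x = n(KCl), y = n(KBr).
Titrant: 1x + 1y = 0.01192;  mass: 74.55x + 119.00y = 1.192
Solving, x = 5.093 × 10^-3 mol, y = 6.826 × 10^-3 mol
mass of KCl = 5.093 × 10^-3 × 74.55 = 0.3797 g

0.3797 g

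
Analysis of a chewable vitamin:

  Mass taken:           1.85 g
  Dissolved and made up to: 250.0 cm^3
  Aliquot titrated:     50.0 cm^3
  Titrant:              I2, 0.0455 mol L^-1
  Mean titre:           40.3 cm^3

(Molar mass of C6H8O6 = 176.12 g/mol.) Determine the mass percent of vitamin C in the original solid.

C6H8O6 + I2 → C6H6O6 + 2 HI
n(I2) per titration = 0.0403 × 0.0455 = 1.83 × 10^-3 mol
n(C6H8O6) in each aliquot = 1.83 × 10^-3 mol (1:1 ratio)
n(C6H8O6) in the whole flask = 1.83 × 10^-3 × 250.0/50.0 = 9.17 × 10^-3 mol
mass of C6H8O6 = 9.17 × 10^-3 × 176.12 = 1.61 g
% C6H8O6 = 1.61 / 1.85 × 100 = 87.3 %

87.3 %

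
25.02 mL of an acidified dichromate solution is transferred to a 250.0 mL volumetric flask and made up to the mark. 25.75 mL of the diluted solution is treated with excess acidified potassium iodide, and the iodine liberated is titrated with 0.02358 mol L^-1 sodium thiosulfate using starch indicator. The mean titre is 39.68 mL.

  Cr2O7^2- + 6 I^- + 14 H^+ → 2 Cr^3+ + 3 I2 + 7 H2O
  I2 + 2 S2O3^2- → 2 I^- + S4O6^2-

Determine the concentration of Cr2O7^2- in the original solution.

n(S2O3^2-) = 0.03968 × 0.02358 = 9.357 × 10^-4 mol
n(I2) = n(S2O3^2-)/2 = 4.678 × 10^-4 mol
From the 1:3 ratio, n(Cr2O7^2-) in the aliquot = 1/3 × 4.678 × 10^-4 = 1.559 × 10^-4 mol
[Cr2O7^2-]_dilute = 1.559 × 10^-4 / 0.02575 = 0.006056 mol/L
[Cr2O7^2-]_original = 0.006056 × 250.0/25.02 = 0.06051 mol/L

0.06051 mol/L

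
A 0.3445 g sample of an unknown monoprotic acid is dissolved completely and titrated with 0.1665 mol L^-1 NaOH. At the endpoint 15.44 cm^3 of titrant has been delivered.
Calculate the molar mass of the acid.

n(NaOH) = 0.01544 L × 0.1665 mol/L = 2.571 × 10^-3 mol
n(HA) = 2.571 × 10^-3 mol (1:1 ratio)
M = m / n = 0.3445 g / 2.571 × 10^-3 mol = 134.0 g/mol

134.0 g/mol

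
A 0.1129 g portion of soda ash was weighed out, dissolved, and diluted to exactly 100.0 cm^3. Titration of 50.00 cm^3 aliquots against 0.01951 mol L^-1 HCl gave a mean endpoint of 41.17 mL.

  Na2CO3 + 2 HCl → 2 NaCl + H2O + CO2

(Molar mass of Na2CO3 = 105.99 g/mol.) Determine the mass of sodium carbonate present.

0.08513 g

n(HCl) per titration = 0.04117 × 0.01951 = 8.032 × 10^-4 mol
From the 1:2 ratio, n(Na2CO3) in each aliquot = 1/2 × 8.032 × 10^-4 = 4.016 × 10^-4 mol
n(Na2CO3) in the whole flask = 4.016 × 10^-4 × 100.0/50.00 = 8.032 × 10^-4 mol
mass of Na2CO3 = 8.032 × 10^-4 × 105.99 = 0.08513 g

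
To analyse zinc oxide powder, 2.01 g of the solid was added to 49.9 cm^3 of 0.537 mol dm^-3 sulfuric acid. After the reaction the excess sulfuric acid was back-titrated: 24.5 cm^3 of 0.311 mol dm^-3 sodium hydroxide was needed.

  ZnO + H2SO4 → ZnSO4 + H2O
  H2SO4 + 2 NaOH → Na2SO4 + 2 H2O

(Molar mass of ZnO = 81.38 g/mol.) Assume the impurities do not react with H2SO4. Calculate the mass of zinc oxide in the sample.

1.87 g

n(H2SO4) added = 0.0499 × 0.537 = 0.0268 mol
n(NaOH) used in back-titration = 0.0245 × 0.311 = 7.62 × 10^-3 mol
From the 1:2 ratio, n(H2SO4) left over = 1/2 × 7.62 × 10^-3 = 3.81 × 10^-3 mol
n(H2SO4) consumed by analyte = 0.0268 − 3.81 × 10^-3 = 0.0230 mol
n(ZnO) = 0.0230 mol (1:1 ratio)
mass of ZnO = 0.0230 × 81.38 = 1.87 g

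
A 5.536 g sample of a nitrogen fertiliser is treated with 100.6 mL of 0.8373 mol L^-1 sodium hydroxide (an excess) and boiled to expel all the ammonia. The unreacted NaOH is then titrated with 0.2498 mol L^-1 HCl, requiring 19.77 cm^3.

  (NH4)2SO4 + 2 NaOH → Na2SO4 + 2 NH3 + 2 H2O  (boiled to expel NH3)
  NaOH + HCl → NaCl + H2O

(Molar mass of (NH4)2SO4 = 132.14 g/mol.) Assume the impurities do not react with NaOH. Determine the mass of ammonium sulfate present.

n(NaOH) added = 0.1006 × 0.8373 = 0.08423 mol
n(HCl) used in back-titration = 0.01977 × 0.2498 = 4.939 × 10^-3 mol
n(NaOH) left over = 4.939 × 10^-3 mol (1:1 ratio)
n(NaOH) consumed by analyte = 0.08423 − 4.939 × 10^-3 = 0.07929 mol
From the 1:2 ratio, n((NH4)2SO4) = 1/2 × 0.07929 = 0.03965 mol
mass of (NH4)2SO4 = 0.03965 × 132.14 = 5.239 g

5.239 g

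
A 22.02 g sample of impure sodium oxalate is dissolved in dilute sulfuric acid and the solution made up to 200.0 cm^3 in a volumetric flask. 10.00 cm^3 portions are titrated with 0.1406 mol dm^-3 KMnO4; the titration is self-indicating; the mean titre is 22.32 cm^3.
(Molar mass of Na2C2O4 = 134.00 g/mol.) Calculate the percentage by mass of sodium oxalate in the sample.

2 MnO4^- + 5 C2O4^2- + 16 H^+ → 2 Mn^2+ + 10 CO2 + 8 H2O
n(KMnO4) per titration = 0.02232 × 0.1406 = 3.138 × 10^-3 mol
From the 5:2 ratio, n(Na2C2O4) in each aliquot = 5/2 × 3.138 × 10^-3 = 7.845 × 10^-3 mol
n(Na2C2O4) in the whole flask = 7.845 × 10^-3 × 200.0/10.00 = 0.1569 mol
mass of Na2C2O4 = 0.1569 × 134.00 = 21.03 g
% Na2C2O4 = 21.03 / 22.02 × 100 = 95.49 %

95.49 %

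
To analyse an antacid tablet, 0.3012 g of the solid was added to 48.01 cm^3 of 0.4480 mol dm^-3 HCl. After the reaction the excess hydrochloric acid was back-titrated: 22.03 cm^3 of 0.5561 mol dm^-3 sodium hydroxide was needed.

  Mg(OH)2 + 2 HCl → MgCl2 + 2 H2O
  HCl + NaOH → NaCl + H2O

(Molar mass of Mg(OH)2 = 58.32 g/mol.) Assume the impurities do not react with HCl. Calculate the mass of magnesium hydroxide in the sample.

0.2700 g

n(HCl) added = 0.04801 × 0.4480 = 0.02151 mol
n(NaOH) used in back-titration = 0.02203 × 0.5561 = 0.01225 mol
n(HCl) left over = 0.01225 mol (1:1 ratio)
n(HCl) consumed by analyte = 0.02151 − 0.01225 = 9.258 × 10^-3 mol
From the 1:2 ratio, n(Mg(OH)2) = 1/2 × 9.258 × 10^-3 = 4.629 × 10^-3 mol
mass of Mg(OH)2 = 4.629 × 10^-3 × 58.32 = 0.2700 g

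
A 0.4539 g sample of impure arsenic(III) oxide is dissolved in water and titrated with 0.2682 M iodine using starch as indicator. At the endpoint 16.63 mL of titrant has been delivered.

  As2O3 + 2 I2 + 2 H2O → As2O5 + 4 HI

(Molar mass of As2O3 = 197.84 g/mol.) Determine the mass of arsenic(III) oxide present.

n(I2) = 0.01663 L × 0.2682 mol/L = 4.460 × 10^-3 mol
From the 1:2 ratio, n(As2O3) = 1/2 × 4.460 × 10^-3 = 2.230 × 10^-3 mol
mass of As2O3 = 2.230 × 10^-3 × 197.84 g/mol = 0.4412 g

0.4412 g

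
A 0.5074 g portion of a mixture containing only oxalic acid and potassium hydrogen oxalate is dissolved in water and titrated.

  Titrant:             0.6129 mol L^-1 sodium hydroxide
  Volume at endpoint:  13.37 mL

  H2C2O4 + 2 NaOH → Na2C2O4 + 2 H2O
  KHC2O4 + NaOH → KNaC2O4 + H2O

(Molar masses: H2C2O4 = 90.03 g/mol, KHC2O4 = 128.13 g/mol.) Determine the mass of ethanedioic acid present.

n(NaOH) = 0.01337 × 0.6129 = 8.194 × 10^-3 mol
Let x = n(H2C2O4), y = n(KHC2O4).
Titrant: 2x + 1y = 8.194 × 10^-3;  mass: 90.03x + 128.13y = 0.5074
Solving, x = 3.264 × 10^-3 mol, y = 1.667 × 10^-3 mol
mass of H2C2O4 = 3.264 × 10^-3 × 90.03 = 0.2938 g

0.2938 g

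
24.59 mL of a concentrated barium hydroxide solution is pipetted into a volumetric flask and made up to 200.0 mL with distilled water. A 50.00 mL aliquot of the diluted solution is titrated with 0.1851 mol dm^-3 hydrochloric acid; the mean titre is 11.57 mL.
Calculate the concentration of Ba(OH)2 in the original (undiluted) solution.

Ba(OH)2 + 2 HCl → BaCl2 + 2 H2O
n(HCl) = 0.01157 × 0.1851 = 2.142 × 10^-3 mol
From the 1:2 ratio, n(Ba(OH)2) in the aliquot = 1/2 × 2.142 × 10^-3 = 1.071 × 10^-3 mol
[Ba(OH)2]_dilute = 1.071 × 10^-3 / 0.05000 = 0.02142 mol/L
Dilution factor = 200.0 / 24.59 = 8.133
[Ba(OH)2]_stock = 0.02142 × 8.133 = 0.1742 mol/L

0.1742 mol/L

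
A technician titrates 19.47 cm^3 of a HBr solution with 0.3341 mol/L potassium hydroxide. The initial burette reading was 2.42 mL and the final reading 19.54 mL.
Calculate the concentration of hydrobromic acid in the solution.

0.2938 mol/L

HBr + KOH → KBr + H2O
n(KOH) = 0.01712 L × 0.3341 mol/L = 5.720 × 10^-3 mol
n(HBr) = 5.720 × 10^-3 mol (1:1 mole ratio)
[HBr] = 5.720 × 10^-3 mol / 0.01947 L = 0.2938 mol/L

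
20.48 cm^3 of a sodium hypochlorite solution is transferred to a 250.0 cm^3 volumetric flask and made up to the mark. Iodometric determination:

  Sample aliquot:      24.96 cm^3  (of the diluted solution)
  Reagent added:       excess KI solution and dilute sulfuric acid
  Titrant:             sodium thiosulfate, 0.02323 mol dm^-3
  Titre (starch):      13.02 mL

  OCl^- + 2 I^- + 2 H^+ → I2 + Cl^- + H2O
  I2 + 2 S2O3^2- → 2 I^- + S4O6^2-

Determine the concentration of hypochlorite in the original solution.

0.07396 mol/L

n(S2O3^2-) = 0.01302 × 0.02323 = 3.025 × 10^-4 mol
n(I2) = n(S2O3^2-)/2 = 1.512 × 10^-4 mol
n(OCl^-) in the aliquot = 1.512 × 10^-4 mol (1:1 ratio)
[OCl^-]_dilute = 1.512 × 10^-4 / 0.02496 = 0.006059 mol/L
[OCl^-]_original = 0.006059 × 250.0/20.48 = 0.07396 mol/L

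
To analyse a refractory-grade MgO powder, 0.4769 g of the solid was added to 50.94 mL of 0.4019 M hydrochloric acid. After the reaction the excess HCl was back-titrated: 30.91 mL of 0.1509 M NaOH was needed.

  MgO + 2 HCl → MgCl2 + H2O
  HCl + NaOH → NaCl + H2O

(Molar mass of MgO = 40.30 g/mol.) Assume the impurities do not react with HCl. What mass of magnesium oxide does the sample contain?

n(HCl) added = 0.05094 × 0.4019 = 0.02047 mol
n(NaOH) used in back-titration = 0.03091 × 0.1509 = 4.664 × 10^-3 mol
n(HCl) left over = 4.664 × 10^-3 mol (1:1 ratio)
n(HCl) consumed by analyte = 0.02047 − 4.664 × 10^-3 = 0.01581 mol
From the 1:2 ratio, n(MgO) = 1/2 × 0.01581 = 7.904 × 10^-3 mol
mass of MgO = 7.904 × 10^-3 × 40.30 = 0.3185 g

0.3185 g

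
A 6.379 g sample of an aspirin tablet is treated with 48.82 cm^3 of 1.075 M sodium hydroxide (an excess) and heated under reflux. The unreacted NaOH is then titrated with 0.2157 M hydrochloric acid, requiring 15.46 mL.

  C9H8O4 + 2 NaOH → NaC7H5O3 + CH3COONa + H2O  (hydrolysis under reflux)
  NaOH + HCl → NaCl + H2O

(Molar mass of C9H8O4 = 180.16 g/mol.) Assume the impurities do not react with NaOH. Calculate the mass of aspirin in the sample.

n(NaOH) added = 0.04882 × 1.075 = 0.05248 mol
n(HCl) used in back-titration = 0.01546 × 0.2157 = 3.335 × 10^-3 mol
n(NaOH) left over = 3.335 × 10^-3 mol (1:1 ratio)
n(NaOH) consumed by analyte = 0.05248 − 3.335 × 10^-3 = 0.04915 mol
From the 1:2 ratio, n(C9H8O4) = 1/2 × 0.04915 = 0.02457 mol
mass of C9H8O4 = 0.02457 × 180.16 = 4.427 g

4.427 g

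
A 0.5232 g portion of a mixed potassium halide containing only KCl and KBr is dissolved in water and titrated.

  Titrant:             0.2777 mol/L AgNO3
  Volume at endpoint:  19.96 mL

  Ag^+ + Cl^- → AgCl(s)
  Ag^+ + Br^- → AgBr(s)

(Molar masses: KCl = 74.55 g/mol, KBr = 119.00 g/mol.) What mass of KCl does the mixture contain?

0.2288 g

n(AgNO3) = 0.01996 × 0.2777 = 5.543 × 10^-3 mol
Let x = n(KCl), y = n(KBr).
Titrant: 1x + 1y = 5.543 × 10^-3;  mass: 74.55x + 119.00y = 0.5232
Solving, x = 3.069 × 10^-3 mol, y = 2.474 × 10^-3 mol
mass of KCl = 3.069 × 10^-3 × 74.55 = 0.2288 g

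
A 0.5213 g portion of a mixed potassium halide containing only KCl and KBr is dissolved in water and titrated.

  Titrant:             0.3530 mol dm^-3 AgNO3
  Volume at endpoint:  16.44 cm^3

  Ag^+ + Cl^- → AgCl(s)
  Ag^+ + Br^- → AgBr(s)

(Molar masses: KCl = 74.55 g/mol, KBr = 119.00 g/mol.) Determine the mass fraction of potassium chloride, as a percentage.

54.47 %

n(AgNO3) = 0.01644 × 0.3530 = 5.803 × 10^-3 mol
Let x = n(KCl), y = n(KBr).
Titrant: 1x + 1y = 5.803 × 10^-3;  mass: 74.55x + 119.00y = 0.5213
Solving, x = 3.809 × 10^-3 mol, y = 1.995 × 10^-3 mol
mass of KCl = 3.809 × 10^-3 × 74.55 = 0.2839 g
% KCl = 0.2839 / 0.5213 × 100 = 54.47 %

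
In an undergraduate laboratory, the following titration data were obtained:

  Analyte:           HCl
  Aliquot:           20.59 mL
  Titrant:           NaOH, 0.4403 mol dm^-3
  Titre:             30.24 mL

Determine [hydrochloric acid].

HCl + NaOH → NaCl + H2O
n(NaOH) = 0.03024 L × 0.4403 mol/L = 0.01331 mol
n(HCl) = 0.01331 mol (1:1 mole ratio)
[HCl] = 0.01331 mol / 0.02059 L = 0.6467 mol/L

0.6467 mol/L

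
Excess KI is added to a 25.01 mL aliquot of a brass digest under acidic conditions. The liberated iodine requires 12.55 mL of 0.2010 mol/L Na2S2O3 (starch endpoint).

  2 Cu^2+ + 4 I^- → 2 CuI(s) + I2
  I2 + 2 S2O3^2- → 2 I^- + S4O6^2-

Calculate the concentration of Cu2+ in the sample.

n(S2O3^2-) = 0.01255 × 0.2010 = 2.523 × 10^-3 mol
n(I2) = n(S2O3^2-)/2 = 1.261 × 10^-3 mol
From the 2:1 ratio, n(Cu2+) in the aliquot = 2/1 × 1.261 × 10^-3 = 2.523 × 10^-3 mol
[Cu2+] = 2.523 × 10^-3 / 0.02501 = 0.1009 mol/L

0.1009 mol/L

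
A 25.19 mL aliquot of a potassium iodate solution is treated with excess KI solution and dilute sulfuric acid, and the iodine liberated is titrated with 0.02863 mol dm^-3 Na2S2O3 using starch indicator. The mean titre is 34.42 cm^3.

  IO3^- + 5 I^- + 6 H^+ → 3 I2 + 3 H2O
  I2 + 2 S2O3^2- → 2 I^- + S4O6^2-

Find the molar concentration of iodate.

0.006520 mol/L

n(S2O3^2-) = 0.03442 × 0.02863 = 9.854 × 10^-4 mol
n(I2) = n(S2O3^2-)/2 = 4.927 × 10^-4 mol
From the 1:3 ratio, n(IO3^-) in the aliquot = 1/3 × 4.927 × 10^-4 = 1.642 × 10^-4 mol
[IO3^-] = 1.642 × 10^-4 / 0.02519 = 0.006520 mol/L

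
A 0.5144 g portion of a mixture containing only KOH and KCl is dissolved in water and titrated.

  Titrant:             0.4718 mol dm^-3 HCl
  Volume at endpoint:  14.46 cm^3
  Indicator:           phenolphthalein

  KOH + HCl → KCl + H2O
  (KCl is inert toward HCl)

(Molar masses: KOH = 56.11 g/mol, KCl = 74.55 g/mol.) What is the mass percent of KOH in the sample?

74.42 %

n(HCl) = 0.01446 × 0.4718 = 6.822 × 10^-3 mol
Let x = n(KOH), y = n(KCl).
Titrant: 1x = 6.822 × 10^-3;  mass: 56.11x + 74.55y = 0.5144
Solving, x = 6.822 × 10^-3 mol, y = 1.765 × 10^-3 mol
mass of KOH = 6.822 × 10^-3 × 56.11 = 0.3828 g
% KOH = 0.3828 / 0.5144 × 100 = 74.42 %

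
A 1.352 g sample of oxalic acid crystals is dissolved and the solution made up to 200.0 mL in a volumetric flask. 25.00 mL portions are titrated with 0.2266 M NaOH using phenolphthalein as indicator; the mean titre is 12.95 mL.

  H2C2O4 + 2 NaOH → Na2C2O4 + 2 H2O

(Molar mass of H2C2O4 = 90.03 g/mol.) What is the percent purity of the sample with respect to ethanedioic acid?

78.16 %

n(NaOH) per titration = 0.01295 × 0.2266 = 2.934 × 10^-3 mol
From the 1:2 ratio, n(H2C2O4) in each aliquot = 1/2 × 2.934 × 10^-3 = 1.467 × 10^-3 mol
n(H2C2O4) in the whole flask = 1.467 × 10^-3 × 200.0/25.00 = 0.01174 mol
mass of H2C2O4 = 0.01174 × 90.03 = 1.057 g
% H2C2O4 = 1.057 / 1.352 × 100 = 78.16 %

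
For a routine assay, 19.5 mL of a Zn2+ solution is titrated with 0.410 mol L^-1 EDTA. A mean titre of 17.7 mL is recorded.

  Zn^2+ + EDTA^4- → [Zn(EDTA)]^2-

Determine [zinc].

n(EDTA) = 0.0177 L × 0.410 mol/L = 7.26 × 10^-3 mol
n(Zn2+) = 7.26 × 10^-3 mol (1:1 mole ratio)
[Zn2+] = 7.26 × 10^-3 mol / 0.0195 L = 0.372 mol/L

0.372 mol/L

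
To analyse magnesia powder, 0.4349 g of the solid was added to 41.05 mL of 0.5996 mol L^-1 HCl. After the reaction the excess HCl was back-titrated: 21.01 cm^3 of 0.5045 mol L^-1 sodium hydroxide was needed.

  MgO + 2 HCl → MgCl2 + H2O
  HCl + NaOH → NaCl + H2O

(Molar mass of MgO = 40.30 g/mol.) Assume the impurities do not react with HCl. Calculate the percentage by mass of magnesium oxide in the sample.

64.93 %

n(HCl) added = 0.04105 × 0.5996 = 0.02461 mol
n(NaOH) used in back-titration = 0.02101 × 0.5045 = 0.01060 mol
n(HCl) left over = 0.01060 mol (1:1 ratio)
n(HCl) consumed by analyte = 0.02461 − 0.01060 = 0.01401 mol
From the 1:2 ratio, n(MgO) = 1/2 × 0.01401 = 7.007 × 10^-3 mol
mass of MgO = 7.007 × 10^-3 × 40.30 = 0.2824 g
% MgO = 0.2824 / 0.4349 × 100 = 64.93 %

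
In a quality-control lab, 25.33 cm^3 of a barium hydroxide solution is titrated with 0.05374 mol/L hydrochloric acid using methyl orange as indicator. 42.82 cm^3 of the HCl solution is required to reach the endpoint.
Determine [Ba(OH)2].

0.04542 mol/L

Ba(OH)2 + 2 HCl → BaCl2 + 2 H2O
n(HCl) = 0.04282 L × 0.05374 mol/L = 2.301 × 10^-3 mol
From the 1:2 mole ratio, n(Ba(OH)2) = 1/2 × 2.301 × 10^-3 = 1.151 × 10^-3 mol
[Ba(OH)2] = 1.151 × 10^-3 mol / 0.02533 L = 0.04542 mol/L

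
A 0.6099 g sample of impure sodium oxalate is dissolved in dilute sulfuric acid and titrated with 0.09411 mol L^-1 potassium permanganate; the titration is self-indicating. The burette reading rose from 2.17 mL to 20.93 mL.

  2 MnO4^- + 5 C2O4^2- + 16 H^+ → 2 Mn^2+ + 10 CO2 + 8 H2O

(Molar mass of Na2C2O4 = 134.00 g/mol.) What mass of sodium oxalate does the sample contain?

n(KMnO4) = 0.01876 L × 0.09411 mol/L = 1.766 × 10^-3 mol
From the 5:2 ratio, n(Na2C2O4) = 5/2 × 1.766 × 10^-3 = 4.414 × 10^-3 mol
mass of Na2C2O4 = 4.414 × 10^-3 × 134.00 g/mol = 0.5914 g

0.5914 g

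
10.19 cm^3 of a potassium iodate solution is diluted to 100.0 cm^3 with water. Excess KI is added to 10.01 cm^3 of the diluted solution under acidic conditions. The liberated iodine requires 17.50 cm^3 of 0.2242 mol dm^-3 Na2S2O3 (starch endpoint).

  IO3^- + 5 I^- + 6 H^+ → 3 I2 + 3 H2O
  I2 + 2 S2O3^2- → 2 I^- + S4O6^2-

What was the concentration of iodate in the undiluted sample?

n(S2O3^2-) = 0.01750 × 0.2242 = 3.923 × 10^-3 mol
n(I2) = n(S2O3^2-)/2 = 1.962 × 10^-3 mol
From the 1:3 ratio, n(IO3^-) in the aliquot = 1/3 × 1.962 × 10^-3 = 6.539 × 10^-4 mol
[IO3^-]_dilute = 6.539 × 10^-4 / 0.01001 = 0.06533 mol/L
[IO3^-]_original = 0.06533 × 100.0/10.19 = 0.6411 mol/L

0.6411 mol/L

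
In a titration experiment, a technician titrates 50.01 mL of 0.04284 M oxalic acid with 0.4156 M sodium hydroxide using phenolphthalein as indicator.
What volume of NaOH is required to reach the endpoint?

10.31 mL

H2C2O4 + 2 NaOH → Na2C2O4 + 2 H2O
n(H2C2O4) = 0.05001 L × 0.04284 mol/L = 2.142 × 10^-3 mol
From the 2:1 stoichiometry, n(NaOH) = 2/1 × 2.142 × 10^-3 = 4.285 × 10^-3 mol
V(NaOH) = 4.285 × 10^-3 mol / 0.4156 mol/L = 0.01031 L = 10.31 mL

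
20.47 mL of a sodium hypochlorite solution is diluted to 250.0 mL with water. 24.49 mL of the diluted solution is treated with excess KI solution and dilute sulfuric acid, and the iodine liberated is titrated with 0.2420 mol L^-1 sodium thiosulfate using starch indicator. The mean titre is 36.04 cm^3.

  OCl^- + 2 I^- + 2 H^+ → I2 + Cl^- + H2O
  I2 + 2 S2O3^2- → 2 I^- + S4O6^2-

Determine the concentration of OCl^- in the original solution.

2.175 mol/L

n(S2O3^2-) = 0.03604 × 0.2420 = 8.722 × 10^-3 mol
n(I2) = n(S2O3^2-)/2 = 4.361 × 10^-3 mol
n(OCl^-) in the aliquot = 4.361 × 10^-3 mol (1:1 ratio)
[OCl^-]_dilute = 4.361 × 10^-3 / 0.02449 = 0.1781 mol/L
[OCl^-]_original = 0.1781 × 250.0/20.47 = 2.175 mol/L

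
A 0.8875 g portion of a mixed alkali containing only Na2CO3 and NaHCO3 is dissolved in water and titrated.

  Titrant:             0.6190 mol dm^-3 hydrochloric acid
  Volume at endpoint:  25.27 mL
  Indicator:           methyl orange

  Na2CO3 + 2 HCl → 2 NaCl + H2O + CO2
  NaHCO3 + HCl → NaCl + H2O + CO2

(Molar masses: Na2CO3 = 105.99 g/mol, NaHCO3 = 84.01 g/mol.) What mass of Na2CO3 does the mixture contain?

n(HCl) = 0.02527 × 0.6190 = 0.01564 mol
Let x = n(Na2CO3), y = n(NaHCO3).
Titrant: 2x + 1y = 0.01564;  mass: 105.99x + 84.01y = 0.8875
Solving, x = 6.877 × 10^-3 mol, y = 1.888 × 10^-3 mol
mass of Na2CO3 = 6.877 × 10^-3 × 105.99 = 0.7289 g

0.7289 g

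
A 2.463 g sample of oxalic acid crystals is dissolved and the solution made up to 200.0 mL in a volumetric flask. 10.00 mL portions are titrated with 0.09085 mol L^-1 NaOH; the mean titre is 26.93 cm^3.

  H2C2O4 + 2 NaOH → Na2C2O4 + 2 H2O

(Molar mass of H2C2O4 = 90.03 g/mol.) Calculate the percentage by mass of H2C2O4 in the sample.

89.43 %

n(NaOH) per titration = 0.02693 × 0.09085 = 2.447 × 10^-3 mol
From the 1:2 ratio, n(H2C2O4) in each aliquot = 1/2 × 2.447 × 10^-3 = 1.223 × 10^-3 mol
n(H2C2O4) in the whole flask = 1.223 × 10^-3 × 200.0/10.00 = 0.02447 mol
mass of H2C2O4 = 0.02447 × 90.03 = 2.203 g
% H2C2O4 = 2.203 / 2.463 × 100 = 89.43 %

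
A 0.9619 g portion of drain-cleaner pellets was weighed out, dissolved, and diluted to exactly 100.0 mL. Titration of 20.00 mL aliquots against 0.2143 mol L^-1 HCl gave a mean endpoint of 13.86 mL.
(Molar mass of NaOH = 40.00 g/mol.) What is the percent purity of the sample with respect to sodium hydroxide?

61.76 %

NaOH + HCl → NaCl + H2O
n(HCl) per titration = 0.01386 × 0.2143 = 2.970 × 10^-3 mol
n(NaOH) in each aliquot = 2.970 × 10^-3 mol (1:1 ratio)
n(NaOH) in the whole flask = 2.970 × 10^-3 × 100.0/20.00 = 0.01485 mol
mass of NaOH = 0.01485 × 40.00 = 0.5940 g
% NaOH = 0.5940 / 0.9619 × 100 = 61.76 %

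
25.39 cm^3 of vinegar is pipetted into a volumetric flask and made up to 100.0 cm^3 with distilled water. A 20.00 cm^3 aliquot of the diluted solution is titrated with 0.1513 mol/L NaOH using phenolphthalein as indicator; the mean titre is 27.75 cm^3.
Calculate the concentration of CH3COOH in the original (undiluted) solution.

CH3COOH + NaOH → CH3COONa + H2O
n(NaOH) = 0.02775 × 0.1513 = 4.199 × 10^-3 mol
n(CH3COOH) in the aliquot = 4.199 × 10^-3 mol (1:1 ratio)
[CH3COOH]_dilute = 4.199 × 10^-3 / 0.02000 = 0.2099 mol/L
Dilution factor = 100.0 / 25.39 = 3.939
[CH3COOH]_stock = 0.2099 × 3.939 = 0.8268 mol/L

0.8268 mol/L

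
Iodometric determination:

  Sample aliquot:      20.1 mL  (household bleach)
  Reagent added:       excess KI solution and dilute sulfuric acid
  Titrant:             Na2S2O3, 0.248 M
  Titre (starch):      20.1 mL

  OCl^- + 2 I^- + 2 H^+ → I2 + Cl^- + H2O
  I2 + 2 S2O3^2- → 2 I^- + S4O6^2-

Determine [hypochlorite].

n(S2O3^2-) = 0.0201 × 0.248 = 4.98 × 10^-3 mol
n(I2) = n(S2O3^2-)/2 = 2.49 × 10^-3 mol
n(OCl^-) in the aliquot = 2.49 × 10^-3 mol (1:1 ratio)
[OCl^-] = 2.49 × 10^-3 / 0.0201 = 0.124 mol/L

0.124 M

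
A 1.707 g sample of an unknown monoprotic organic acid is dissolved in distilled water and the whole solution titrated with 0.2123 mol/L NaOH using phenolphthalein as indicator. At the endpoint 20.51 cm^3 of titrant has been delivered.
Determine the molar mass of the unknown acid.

392.0 g/mol

n(NaOH) = 0.02051 L × 0.2123 mol/L = 4.354 × 10^-3 mol
n(HA) = 4.354 × 10^-3 mol (1:1 ratio)
M = m / n = 1.707 g / 4.354 × 10^-3 mol = 392.0 g/mol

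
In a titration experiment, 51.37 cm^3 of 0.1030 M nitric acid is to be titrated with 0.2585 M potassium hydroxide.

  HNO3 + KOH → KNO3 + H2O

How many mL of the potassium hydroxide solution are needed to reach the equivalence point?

n(HNO3) = 0.05137 L × 0.1030 mol/L = 5.291 × 10^-3 mol
n(KOH) = 5.291 × 10^-3 mol (1:1 stoichiometry)
V(KOH) = 5.291 × 10^-3 mol / 0.2585 mol/L = 0.02047 L = 20.47 mL

20.47 mL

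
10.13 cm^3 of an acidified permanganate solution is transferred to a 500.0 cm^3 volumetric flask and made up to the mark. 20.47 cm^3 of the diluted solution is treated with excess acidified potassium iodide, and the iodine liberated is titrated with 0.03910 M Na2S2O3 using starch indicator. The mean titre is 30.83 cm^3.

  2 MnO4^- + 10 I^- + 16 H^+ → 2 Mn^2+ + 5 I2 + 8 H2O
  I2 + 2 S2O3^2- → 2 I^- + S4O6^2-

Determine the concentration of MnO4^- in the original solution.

0.5813 M

n(S2O3^2-) = 0.03083 × 0.03910 = 1.205 × 10^-3 mol
n(I2) = n(S2O3^2-)/2 = 6.027 × 10^-4 mol
From the 2:5 ratio, n(MnO4^-) in the aliquot = 2/5 × 6.027 × 10^-4 = 2.411 × 10^-4 mol
[MnO4^-]_dilute = 2.411 × 10^-4 / 0.02047 = 0.01178 mol/L
[MnO4^-]_original = 0.01178 × 500.0/10.13 = 0.5813 mol/L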